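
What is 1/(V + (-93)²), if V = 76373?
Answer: 1/85022 ≈ 1.1762e-5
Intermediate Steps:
1/(V + (-93)²) = 1/(76373 + (-93)²) = 1/(76373 + 8649) = 1/85022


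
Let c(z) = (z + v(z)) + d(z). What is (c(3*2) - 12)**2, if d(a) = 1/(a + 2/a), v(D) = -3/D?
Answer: 58081/1444 ≈ 40.222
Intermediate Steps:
c(z) = z - 3/z + z/(2 + z**2) (c(z) = (z - 3/z) + z/(2 + z**2) = z - 3/z + z/(2 + z**2))
(c(3*2) - 12)**2 = ((-6 + (3*2)**4)/(((3*2))*(2 + (3*2)**2)) - 12)**2 = ((-6 + 6**4)/(6*(2 + 6**2)) - 12)**2 = ((-6 + 1296)/(6*(2 + 36)) - 12)**2 = ((1/6)*1290/38 - 12)**2 = ((1/6)*(1/38)*1290 - 12)**2 = (215/38 - 12)**2 = (-241/38)**2 = 58081/1444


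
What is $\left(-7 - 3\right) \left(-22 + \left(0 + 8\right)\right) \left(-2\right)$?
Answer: $-280$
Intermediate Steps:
$\left(-7 - 3\right) \left(-22 + \left(0 + 8\right)\right) \left(-2\right) = - 10 \left(-22 + 8\right) \left(-2\right) = \left(-10\right) \left(-14\right) \left(-2\right) = 140 \left(-2\right) = -280$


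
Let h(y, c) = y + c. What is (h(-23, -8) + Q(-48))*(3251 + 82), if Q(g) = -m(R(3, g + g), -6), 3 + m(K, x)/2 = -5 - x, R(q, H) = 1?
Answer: -89991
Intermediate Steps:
h(y, c) = c + y
m(K, x) = -16 - 2*x (m(K, x) = -6 + 2*(-5 - x) = -6 + (-10 - 2*x) = -16 - 2*x)
Q(g) = 4 (Q(g) = -(-16 - 2*(-6)) = -(-16 + 12) = -1*(-4) = 4)
(h(-23, -8) + Q(-48))*(3251 + 82) = ((-8 - 23) + 4)*(3251 + 82) = (-31 + 4)*3333 = -27*3333 = -89991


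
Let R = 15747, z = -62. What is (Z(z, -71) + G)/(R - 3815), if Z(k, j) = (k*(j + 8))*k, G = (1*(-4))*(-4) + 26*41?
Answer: -120545/5966 ≈ -20.205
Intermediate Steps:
G = 1082 (G = -4*(-4) + 1066 = 16 + 1066 = 1082)
Z(k, j) = k**2*(8 + j) (Z(k, j) = (k*(8 + j))*k = k**2*(8 + j))
(Z(z, -71) + G)/(R - 3815) = ((-62)**2*(8 - 71) + 1082)/(15747 - 3815) = (3844*(-63) + 1082)/11932 = (-242172 + 1082)*(1/11932) = -241090*1/11932 = -120545/5966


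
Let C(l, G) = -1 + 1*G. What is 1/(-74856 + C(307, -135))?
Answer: -1/74992 ≈ -1.3335e-5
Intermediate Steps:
C(l, G) = -1 + G
1/(-74856 + C(307, -135)) = 1/(-74856 + (-1 - 135)) = 1/(-74856 - 136) = 1/(-74992) = -1/74992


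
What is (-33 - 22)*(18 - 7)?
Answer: -605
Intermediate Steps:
(-33 - 22)*(18 - 7) = -55*11 = -605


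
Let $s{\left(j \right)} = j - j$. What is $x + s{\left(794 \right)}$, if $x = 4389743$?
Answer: $4389743$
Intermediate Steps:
$s{\left(j \right)} = 0$
$x + s{\left(794 \right)} = 4389743 + 0 = 4389743$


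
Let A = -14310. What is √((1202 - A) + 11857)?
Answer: 3*√3041 ≈ 165.44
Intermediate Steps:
√((1202 - A) + 11857) = √((1202 - 1*(-14310)) + 11857) = √((1202 + 14310) + 11857) = √(15512 + 11857) = √27369 = 3*√3041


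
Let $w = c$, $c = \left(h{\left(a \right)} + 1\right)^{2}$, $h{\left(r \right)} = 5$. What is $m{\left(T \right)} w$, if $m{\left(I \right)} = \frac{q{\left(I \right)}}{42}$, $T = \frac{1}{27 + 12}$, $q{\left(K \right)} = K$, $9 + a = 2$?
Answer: $\frac{2}{91} \approx 0.021978$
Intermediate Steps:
$a = -7$ ($a = -9 + 2 = -7$)
$T = \frac{1}{39} \approx 0.025641$
$c = 36$ ($c = \left(5 + 1\right)^{2} = 6^{2} = 36$)
$m{\left(I \right)} = \frac{I}{42}$
$w = 36$
$m{\left(T \right)} w = \frac{1}{42} \cdot \frac{1}{39} \cdot 36 = \frac{1}{1638} \cdot 36 = \frac{2}{91}$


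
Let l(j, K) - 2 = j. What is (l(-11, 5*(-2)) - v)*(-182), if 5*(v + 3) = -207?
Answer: -32214/5 ≈ -6442.8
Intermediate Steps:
l(j, K) = 2 + j
v = -222/5 (v = -3 + (⅕)*(-207) = -3 - 207/5 = -222/5 ≈ -44.400)
(l(-11, 5*(-2)) - v)*(-182) = ((2 - 11) - 1*(-222/5))*(-182) = (-9 + 222/5)*(-182) = (177/5)*(-182) = -32214/5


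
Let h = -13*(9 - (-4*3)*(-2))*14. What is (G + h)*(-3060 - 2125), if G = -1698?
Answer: -5350920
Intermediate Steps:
h = 2730 (h = -13*(9 - (-12)*(-2))*14 = -13*(9 - 1*24)*14 = -13*(9 - 24)*14 = -13*(-15)*14 = 195*14 = 2730)
(G + h)*(-3060 - 2125) = (-1698 + 2730)*(-3060 - 2125) = 1032*(-5185) = -5350920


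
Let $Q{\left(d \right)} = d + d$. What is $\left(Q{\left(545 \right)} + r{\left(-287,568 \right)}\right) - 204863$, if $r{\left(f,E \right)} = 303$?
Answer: $-203470$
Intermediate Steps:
$Q{\left(d \right)} = 2 d$
$\left(Q{\left(545 \right)} + r{\left(-287,568 \right)}\right) - 204863 = \left(2 \cdot 545 + 303\right) - 204863 = \left(1090 + 303\right) - 204863 = 1393 - 204863 = -203470$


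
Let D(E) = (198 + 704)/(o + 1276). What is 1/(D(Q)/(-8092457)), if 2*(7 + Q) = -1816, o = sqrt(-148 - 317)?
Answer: -11447866 - 197377*I*sqrt(465)/22 ≈ -1.1448e+7 - 1.9346e+5*I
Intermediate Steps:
o = I*sqrt(465) (o = sqrt(-465) = I*sqrt(465) ≈ 21.564*I)
Q = -915 (Q = -7 + (1/2)*(-1816) = -7 - 908 = -915)
D(E) = 902/(1276 + I*sqrt(465)) (D(E) = (198 + 704)/(I*sqrt(465) + 1276) = 902/(1276 + I*sqrt(465)))
1/(D(Q)/(-8092457)) = 1/((1150952/1628641 - 902*I*sqrt(465)/1628641)/(-8092457)) = 1/((1150952/1628641 - 902*I*sqrt(465)/1628641)*(-1/8092457)) = 1/(-28072/321456274657 + 22*I*sqrt(465)/321456274657)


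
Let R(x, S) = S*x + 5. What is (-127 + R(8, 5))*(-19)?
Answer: 1558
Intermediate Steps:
R(x, S) = 5 + S*x
(-127 + R(8, 5))*(-19) = (-127 + (5 + 5*8))*(-19) = (-127 + (5 + 40))*(-19) = (-127 + 45)*(-19) = -82*(-19) = 1558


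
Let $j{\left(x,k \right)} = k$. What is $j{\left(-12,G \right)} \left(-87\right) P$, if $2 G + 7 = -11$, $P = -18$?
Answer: $-14094$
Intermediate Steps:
$G = -9$ ($G = - \frac{7}{2} + \frac{1}{2} \left(-11\right) = - \frac{7}{2} - \frac{11}{2} = -9$)
$j{\left(-12,G \right)} \left(-87\right) P = \left(-9\right) \left(-87\right) \left(-18\right) = 783 \left(-18\right) = -14094$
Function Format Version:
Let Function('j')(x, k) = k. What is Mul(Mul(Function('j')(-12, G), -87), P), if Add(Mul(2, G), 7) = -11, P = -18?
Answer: -14094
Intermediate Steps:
G = -9 (G = Add(Rational(-7, 2), Mul(Rational(1, 2), -11)) = Add(Rational(-7, 2), Rational(-11, 2)) = -9)
Mul(Mul(Function('j')(-12, G), -87), P) = Mul(Mul(-9, -87), -18) = Mul(783, -18) = -14094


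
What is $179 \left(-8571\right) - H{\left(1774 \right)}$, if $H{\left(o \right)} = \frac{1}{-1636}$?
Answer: $- \frac{2509965923}{1636} \approx -1.5342 \cdot 10^{6}$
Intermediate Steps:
$H{\left(o \right)} = - \frac{1}{1636}$
$179 \left(-8571\right) - H{\left(1774 \right)} = 179 \left(-8571\right) - - \frac{1}{1636} = -1534209 + \frac{1}{1636} = - \frac{2509965923}{1636}$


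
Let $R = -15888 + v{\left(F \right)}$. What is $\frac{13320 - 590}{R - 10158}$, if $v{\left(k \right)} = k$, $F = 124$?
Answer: $- \frac{6365}{12961} \approx -0.49109$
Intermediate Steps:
$R = -15764$ ($R = -15888 + 124 = -15764$)
$\frac{13320 - 590}{R - 10158} = \frac{13320 - 590}{-15764 - 10158} = \frac{12730}{-25922} = 12730 \left(- \frac{1}{25922}\right) = - \frac{6365}{12961}$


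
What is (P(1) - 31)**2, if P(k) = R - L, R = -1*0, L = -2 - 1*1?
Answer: 784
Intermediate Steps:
L = -3 (L = -2 - 1 = -3)
R = 0
P(k) = 3 (P(k) = 0 - 1*(-3) = 0 + 3 = 3)
(P(1) - 31)**2 = (3 - 31)**2 = (-28)**2 = 784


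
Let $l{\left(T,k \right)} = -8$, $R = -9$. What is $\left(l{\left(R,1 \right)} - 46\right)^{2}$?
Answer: $2916$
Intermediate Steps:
$\left(l{\left(R,1 \right)} - 46\right)^{2} = \left(-8 - 46\right)^{2} = \left(-54\right)^{2} = 2916$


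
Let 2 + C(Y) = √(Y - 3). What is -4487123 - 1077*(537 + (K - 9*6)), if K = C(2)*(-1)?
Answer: -5009468 + 1077*I ≈ -5.0095e+6 + 1077.0*I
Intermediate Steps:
C(Y) = -2 + √(-3 + Y) (C(Y) = -2 + √(Y - 3) = -2 + √(-3 + Y))
K = 2 - I (K = (-2 + √(-3 + 2))*(-1) = (-2 + √(-1))*(-1) = (-2 + I)*(-1) = 2 - I ≈ 2.0 - 1.0*I)
-4487123 - 1077*(537 + (K - 9*6)) = -4487123 - 1077*(537 + ((2 - I) - 9*6)) = -4487123 - 1077*(537 + ((2 - I) - 54)) = -4487123 - 1077*(537 + (-52 - I)) = -4487123 - 1077*(485 - I) = -4487123 + (-522345 + 1077*I) = -5009468 + 1077*I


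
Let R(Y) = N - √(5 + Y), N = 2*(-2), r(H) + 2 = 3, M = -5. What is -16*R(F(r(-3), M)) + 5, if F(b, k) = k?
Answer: 69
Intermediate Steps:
r(H) = 1 (r(H) = -2 + 3 = 1)
N = -4
R(Y) = -4 - √(5 + Y)
-16*R(F(r(-3), M)) + 5 = -16*(-4 - √(5 - 5)) + 5 = -16*(-4 - √0) + 5 = -16*(-4 - 1*0) + 5 = -16*(-4 + 0) + 5 = -16*(-4) + 5 = 64 + 5 = 69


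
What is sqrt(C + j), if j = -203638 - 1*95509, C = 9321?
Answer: I*sqrt(289826) ≈ 538.35*I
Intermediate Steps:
j = -299147 (j = -203638 - 95509 = -299147)
sqrt(C + j) = sqrt(9321 - 299147) = sqrt(-289826) = I*sqrt(289826)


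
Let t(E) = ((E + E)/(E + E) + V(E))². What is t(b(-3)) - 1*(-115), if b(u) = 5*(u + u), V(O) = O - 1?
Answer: 1015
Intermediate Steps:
V(O) = -1 + O
b(u) = 10*u (b(u) = 5*(2*u) = 10*u)
t(E) = E² (t(E) = ((E + E)/(E + E) + (-1 + E))² = ((2*E)/((2*E)) + (-1 + E))² = ((2*E)*(1/(2*E)) + (-1 + E))² = (1 + (-1 + E))² = E²)
t(b(-3)) - 1*(-115) = (10*(-3))² - 1*(-115) = (-30)² + 115 = 900 + 115 = 1015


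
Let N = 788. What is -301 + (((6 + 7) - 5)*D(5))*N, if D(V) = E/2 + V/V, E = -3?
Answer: -3453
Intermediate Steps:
D(V) = -½ (D(V) = -3/2 + V/V = -3*½ + 1 = -3/2 + 1 = -½)
-301 + (((6 + 7) - 5)*D(5))*N = -301 + (((6 + 7) - 5)*(-½))*788 = -301 + ((13 - 5)*(-½))*788 = -301 + (8*(-½))*788 = -301 - 4*788 = -301 - 3152 = -3453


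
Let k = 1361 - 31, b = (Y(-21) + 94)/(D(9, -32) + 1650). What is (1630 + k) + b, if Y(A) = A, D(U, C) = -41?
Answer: 4762713/1609 ≈ 2960.0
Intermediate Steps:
b = 73/1609 (b = (-21 + 94)/(-41 + 1650) = 73/1609 ≈ 0.045370)
k = 1330
(1630 + k) + b = (1630 + 1330) + 73/1609 = 2960 + 73/1609 = 4762713/1609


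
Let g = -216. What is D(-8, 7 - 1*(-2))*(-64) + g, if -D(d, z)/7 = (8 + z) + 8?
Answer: 10984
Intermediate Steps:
D(d, z) = -112 - 7*z (D(d, z) = -7*((8 + z) + 8) = -7*(16 + z) = -112 - 7*z)
D(-8, 7 - 1*(-2))*(-64) + g = (-112 - 7*(7 - 1*(-2)))*(-64) - 216 = (-112 - 7*(7 + 2))*(-64) - 216 = (-112 - 7*9)*(-64) - 216 = (-112 - 63)*(-64) - 216 = -175*(-64) - 216 = 11200 - 216 = 10984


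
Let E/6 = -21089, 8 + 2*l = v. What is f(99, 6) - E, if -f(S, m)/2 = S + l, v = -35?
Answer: 126379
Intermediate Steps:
l = -43/2 (l = -4 + (1/2)*(-35) = -4 - 35/2 = -43/2 ≈ -21.500)
E = -126534 (E = 6*(-21089) = -126534)
f(S, m) = 43 - 2*S (f(S, m) = -2*(S - 43/2) = -2*(-43/2 + S) = 43 - 2*S)
f(99, 6) - E = (43 - 2*99) - 1*(-126534) = (43 - 198) + 126534 = -155 + 126534 = 126379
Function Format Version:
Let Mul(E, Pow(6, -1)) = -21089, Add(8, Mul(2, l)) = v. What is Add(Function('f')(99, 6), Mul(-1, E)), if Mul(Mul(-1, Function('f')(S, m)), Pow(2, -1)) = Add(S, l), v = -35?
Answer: 126379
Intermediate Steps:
l = Rational(-43, 2) (l = Add(-4, Mul(Rational(1, 2), -35)) = Add(-4, Rational(-35, 2)) = Rational(-43, 2) ≈ -21.500)
E = -126534 (E = Mul(6, -21089) = -126534)
Function('f')(S, m) = Add(43, Mul(-2, S)) (Function('f')(S, m) = Mul(-2, Add(S, Rational(-43, 2))) = Mul(-2, Add(Rational(-43, 2), S)) = Add(43, Mul(-2, S)))
Add(Function('f')(99, 6), Mul(-1, E)) = Add(Add(43, Mul(-2, 99)), Mul(-1, -126534)) = Add(Add(43, -198), 126534) = Add(-155, 126534) = 126379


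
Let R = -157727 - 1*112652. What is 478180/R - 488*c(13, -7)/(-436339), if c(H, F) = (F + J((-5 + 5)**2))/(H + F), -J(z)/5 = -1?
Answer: -626077694012/353930707443 ≈ -1.7689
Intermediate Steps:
J(z) = 5 (J(z) = -5*(-1) = 5)
c(H, F) = (5 + F)/(F + H) (c(H, F) = (F + 5)/(H + F) = (5 + F)/(F + H))
R = -270379 (R = -157727 - 112652 = -270379)
478180/R - 488*c(13, -7)/(-436339) = 478180/(-270379) - 488*(5 - 7)/(-7 + 13)/(-436339) = 478180*(-1/270379) - 488*(-2)/6*(-1/436339) = -478180/270379 - 244*(-2)/3*(-1/436339) = -478180/270379 - 488*(-1/3)*(-1/436339) = -478180/270379 + (488/3)*(-1/436339) = -478180/270379 - 488/1309017 = -626077694012/353930707443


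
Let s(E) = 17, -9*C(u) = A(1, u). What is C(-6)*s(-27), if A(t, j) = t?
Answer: -17/9 ≈ -1.8889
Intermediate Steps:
C(u) = -⅑ (C(u) = -⅑*1 = -⅑)
C(-6)*s(-27) = -⅑*17 = -17/9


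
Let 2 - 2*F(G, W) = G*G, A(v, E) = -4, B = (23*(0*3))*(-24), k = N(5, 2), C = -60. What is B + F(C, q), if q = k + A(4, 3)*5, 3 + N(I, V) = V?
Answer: -1799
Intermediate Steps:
N(I, V) = -3 + V
k = -1 (k = -3 + 2 = -1)
B = 0 (B = (23*0)*(-24) = 0*(-24) = 0)
q = -21 (q = -1 - 4*5 = -1 - 20 = -21)
F(G, W) = 1 - G²/2 (F(G, W) = 1 - G*G/2 = 1 - G²/2)
B + F(C, q) = 0 + (1 - ½*(-60)²) = 0 + (1 - ½*3600) = 0 + (1 - 1800) = 0 - 1799 = -1799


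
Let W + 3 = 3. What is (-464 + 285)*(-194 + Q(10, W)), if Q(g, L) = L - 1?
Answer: 34905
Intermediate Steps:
W = 0 (W = -3 + 3 = 0)
Q(g, L) = -1 + L
(-464 + 285)*(-194 + Q(10, W)) = (-464 + 285)*(-194 + (-1 + 0)) = -179*(-194 - 1) = -179*(-195) = 34905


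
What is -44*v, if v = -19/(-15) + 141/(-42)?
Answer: 9658/105 ≈ 91.981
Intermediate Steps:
v = -439/210 (v = -19*(-1/15) + 141*(-1/42) = 19/15 - 47/14 = -439/210 ≈ -2.0905)
-44*v = -44*(-439/210) = 9658/105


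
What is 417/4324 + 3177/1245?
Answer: 4752171/1794460 ≈ 2.6482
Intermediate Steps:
417/4324 + 3177/1245 = 417*(1/4324) + 3177*(1/1245) = 417/4324 + 1059/415 = 4752171/1794460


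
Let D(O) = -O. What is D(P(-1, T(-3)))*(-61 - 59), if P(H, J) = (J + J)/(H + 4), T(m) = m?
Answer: -240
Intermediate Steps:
P(H, J) = 2*J/(4 + H) (P(H, J) = (2*J)/(4 + H) = 2*J/(4 + H))
D(P(-1, T(-3)))*(-61 - 59) = (-2*(-3)/(4 - 1))*(-61 - 59) = -2*(-3)/3*(-120) = -1*(-2)*(-120) = 2*(-120) = -240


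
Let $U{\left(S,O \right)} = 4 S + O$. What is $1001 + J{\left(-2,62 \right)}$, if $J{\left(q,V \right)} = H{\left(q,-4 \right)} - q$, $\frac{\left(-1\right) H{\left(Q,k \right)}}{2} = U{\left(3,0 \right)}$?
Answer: $979$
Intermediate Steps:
$U{\left(S,O \right)} = O + 4 S$
$H{\left(Q,k \right)} = -24$ ($H{\left(Q,k \right)} = - 2 \left(0 + 4 \cdot 3\right) = - 2 \left(0 + 12\right) = \left(-2\right) 12 = -24$)
$J{\left(q,V \right)} = -24 - q$
$1001 + J{\left(-2,62 \right)} = 1001 - 22 = 979$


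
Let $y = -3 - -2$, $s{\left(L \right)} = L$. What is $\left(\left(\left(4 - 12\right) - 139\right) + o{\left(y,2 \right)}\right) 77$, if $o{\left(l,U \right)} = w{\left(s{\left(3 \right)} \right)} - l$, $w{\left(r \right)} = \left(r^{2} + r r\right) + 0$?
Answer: $-9856$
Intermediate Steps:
$y = -1$ ($y = -3 + 2 = -1$)
$w{\left(r \right)} = 2 r^{2}$ ($w{\left(r \right)} = \left(r^{2} + r^{2}\right) + 0 = 2 r^{2} + 0 = 2 r^{2}$)
$o{\left(l,U \right)} = 18 - l$ ($o{\left(l,U \right)} = 2 \cdot 3^{2} - l = 2 \cdot 9 - l = 18 - l$)
$\left(\left(\left(4 - 12\right) - 139\right) + o{\left(y,2 \right)}\right) 77 = \left(\left(\left(4 - 12\right) - 139\right) + \left(18 - -1\right)\right) 77 = \left(\left(\left(4 - 12\right) - 139\right) + \left(18 + 1\right)\right) 77 = \left(\left(-8 - 139\right) + 19\right) 77 = \left(-147 + 19\right) 77 = \left(-128\right) 77 = -9856$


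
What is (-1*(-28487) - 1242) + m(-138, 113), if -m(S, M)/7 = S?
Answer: 28211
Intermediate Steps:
m(S, M) = -7*S
(-1*(-28487) - 1242) + m(-138, 113) = (-1*(-28487) - 1242) - 7*(-138) = (28487 - 1242) + 966 = 27245 + 966 = 28211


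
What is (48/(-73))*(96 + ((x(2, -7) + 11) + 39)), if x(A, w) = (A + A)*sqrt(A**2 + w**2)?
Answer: -96 - 192*sqrt(53)/73 ≈ -115.15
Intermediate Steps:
x(A, w) = 2*A*sqrt(A**2 + w**2) (x(A, w) = (2*A)*sqrt(A**2 + w**2) = 2*A*sqrt(A**2 + w**2))
(48/(-73))*(96 + ((x(2, -7) + 11) + 39)) = (48/(-73))*(96 + ((2*2*sqrt(2**2 + (-7)**2) + 11) + 39)) = (48*(-1/73))*(96 + ((2*2*sqrt(4 + 49) + 11) + 39)) = -48*(96 + ((2*2*sqrt(53) + 11) + 39))/73 = -48*(96 + ((4*sqrt(53) + 11) + 39))/73 = -48*(96 + ((11 + 4*sqrt(53)) + 39))/73 = -48*(96 + (50 + 4*sqrt(53)))/73 = -48*(146 + 4*sqrt(53))/73 = -96 - 192*sqrt(53)/73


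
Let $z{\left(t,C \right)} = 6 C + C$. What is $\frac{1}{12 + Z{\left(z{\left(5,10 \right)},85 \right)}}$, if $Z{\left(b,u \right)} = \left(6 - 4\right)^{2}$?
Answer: $\frac{1}{16} \approx 0.0625$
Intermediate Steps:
$z{\left(t,C \right)} = 7 C$
$Z{\left(b,u \right)} = 4$ ($Z{\left(b,u \right)} = 2^{2} = 4$)
$\frac{1}{12 + Z{\left(z{\left(5,10 \right)},85 \right)}} = \frac{1}{12 + 4} = \frac{1}{16}$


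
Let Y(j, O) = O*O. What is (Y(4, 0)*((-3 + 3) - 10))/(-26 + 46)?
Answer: 0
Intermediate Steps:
Y(j, O) = O²
(Y(4, 0)*((-3 + 3) - 10))/(-26 + 46) = (0²*((-3 + 3) - 10))/(-26 + 46) = (0*(0 - 10))/20 = (0*(-10))*(1/20) = 0*(1/20) = 0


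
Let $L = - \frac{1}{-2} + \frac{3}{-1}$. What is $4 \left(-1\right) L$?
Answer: $10$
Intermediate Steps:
$L = - \frac{5}{2}$ ($L = \left(-1\right) \left(- \frac{1}{2}\right) + 3 \left(-1\right) = \frac{1}{2} - 3 = - \frac{5}{2} \approx -2.5$)
$4 \left(-1\right) L = 4 \left(-1\right) \left(- \frac{5}{2}\right) = \left(-4\right) \left(- \frac{5}{2}\right) = 10$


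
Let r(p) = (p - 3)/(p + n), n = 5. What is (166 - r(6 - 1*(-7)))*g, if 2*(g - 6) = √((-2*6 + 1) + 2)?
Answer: 2978/3 + 1489*I/6 ≈ 992.67 + 248.17*I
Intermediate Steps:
g = 6 + 3*I/2 (g = 6 + √((-2*6 + 1) + 2)/2 = 6 + √((-12 + 1) + 2)/2 = 6 + √(-11 + 2)/2 = 6 + √(-9)/2 = 6 + (3*I)/2 = 6 + 3*I/2 ≈ 6.0 + 1.5*I)
r(p) = (-3 + p)/(5 + p) (r(p) = (p - 3)/(p + 5) = (-3 + p)/(5 + p))
(166 - r(6 - 1*(-7)))*g = (166 - (-3 + (6 - 1*(-7)))/(5 + (6 - 1*(-7))))*(6 + 3*I/2) = (166 - (-3 + (6 + 7))/(5 + (6 + 7)))*(6 + 3*I/2) = (166 - (-3 + 13)/(5 + 13))*(6 + 3*I/2) = (166 - 10/18)*(6 + 3*I/2) = (166 - 1*5/9)*(6 + 3*I/2) = (166 - 5/9)*(6 + 3*I/2) = 1489*(6 + 3*I/2)/9 = 2978/3 + 1489*I/6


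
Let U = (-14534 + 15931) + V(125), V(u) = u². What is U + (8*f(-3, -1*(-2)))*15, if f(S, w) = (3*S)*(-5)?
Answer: 22422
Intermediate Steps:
f(S, w) = -15*S
U = 17022 (U = (-14534 + 15931) + 125² = 1397 + 15625 = 17022)
U + (8*f(-3, -1*(-2)))*15 = 17022 + (8*(-15*(-3)))*15 = 17022 + (8*45)*15 = 17022 + 360*15 = 17022 + 5400 = 22422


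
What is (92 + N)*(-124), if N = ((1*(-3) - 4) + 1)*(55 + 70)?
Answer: 81592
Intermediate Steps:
N = -750 (N = ((-3 - 4) + 1)*125 = (-7 + 1)*125 = -6*125 = -750)
(92 + N)*(-124) = (92 - 750)*(-124) = -658*(-124) = 81592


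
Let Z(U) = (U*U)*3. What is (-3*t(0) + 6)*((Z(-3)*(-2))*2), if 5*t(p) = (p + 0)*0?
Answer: -648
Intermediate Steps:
Z(U) = 3*U² (Z(U) = U²*3 = 3*U²)
t(p) = 0 (t(p) = ((p + 0)*0)/5 = (p*0)/5 = (⅕)*0 = 0)
(-3*t(0) + 6)*((Z(-3)*(-2))*2) = (-3*0 + 6)*(((3*(-3)²)*(-2))*2) = (0 + 6)*(((3*9)*(-2))*2) = 6*((27*(-2))*2) = 6*(-54*2) = 6*(-108) = -648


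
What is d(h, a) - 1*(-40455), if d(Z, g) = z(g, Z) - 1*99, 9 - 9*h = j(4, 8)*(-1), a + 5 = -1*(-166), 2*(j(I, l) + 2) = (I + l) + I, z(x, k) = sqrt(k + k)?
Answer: 40356 + sqrt(30)/3 ≈ 40358.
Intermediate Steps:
z(x, k) = sqrt(2)*sqrt(k) (z(x, k) = sqrt(2*k) = sqrt(2)*sqrt(k))
j(I, l) = -2 + I + l/2 (j(I, l) = -2 + ((I + l) + I)/2 = -2 + (l + 2*I)/2 = -2 + (I + l/2) = -2 + I + l/2)
a = 161 (a = -5 - 1*(-166) = -5 + 166 = 161)
h = 5/3 (h = 1 - (-2 + 4 + (1/2)*8)*(-1)/9 = 1 - (-2 + 4 + 4)*(-1)/9 = 1 - 2*(-1)/3 = 1 - 1/9*(-6) = 1 + 2/3 = 5/3 ≈ 1.6667)
d(Z, g) = -99 + sqrt(2)*sqrt(Z) (d(Z, g) = sqrt(2)*sqrt(Z) - 1*99 = sqrt(2)*sqrt(Z) - 99 = -99 + sqrt(2)*sqrt(Z))
d(h, a) - 1*(-40455) = (-99 + sqrt(2)*sqrt(5/3)) - 1*(-40455) = (-99 + sqrt(2)*(sqrt(15)/3)) + 40455 = (-99 + sqrt(30)/3) + 40455 = 40356 + sqrt(30)/3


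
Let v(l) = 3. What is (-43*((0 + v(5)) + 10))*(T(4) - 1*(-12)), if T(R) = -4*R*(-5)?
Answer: -51428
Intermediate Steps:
T(R) = 20*R
(-43*((0 + v(5)) + 10))*(T(4) - 1*(-12)) = (-43*((0 + 3) + 10))*(20*4 - 1*(-12)) = (-43*(3 + 10))*(80 + 12) = -43*13*92 = -559*92 = -51428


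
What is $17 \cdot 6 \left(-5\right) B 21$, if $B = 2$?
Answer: $-21420$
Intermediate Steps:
$17 \cdot 6 \left(-5\right) B 21 = 17 \cdot 6 \left(-5\right) 2 \cdot 21 = 17 \left(\left(-30\right) 2\right) 21 = 17 \left(-60\right) 21 = \left(-1020\right) 21 = -21420$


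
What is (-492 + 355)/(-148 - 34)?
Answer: 137/182 ≈ 0.75275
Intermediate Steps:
(-492 + 355)/(-148 - 34) = -137/(-182) = -137*(-1/182) = 137/182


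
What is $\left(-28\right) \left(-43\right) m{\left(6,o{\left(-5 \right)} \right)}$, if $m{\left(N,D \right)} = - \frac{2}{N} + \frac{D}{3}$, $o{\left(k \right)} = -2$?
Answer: $-1204$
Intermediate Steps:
$m{\left(N,D \right)} = - \frac{2}{N} + \frac{D}{3}$ ($m{\left(N,D \right)} = - \frac{2}{N} + D \frac{1}{3} = - \frac{2}{N} + \frac{D}{3}$)
$\left(-28\right) \left(-43\right) m{\left(6,o{\left(-5 \right)} \right)} = \left(-28\right) \left(-43\right) \left(- \frac{2}{6} + \frac{1}{3} \left(-2\right)\right) = 1204 \left(\left(-2\right) \frac{1}{6} - \frac{2}{3}\right) = 1204 \left(- \frac{1}{3} - \frac{2}{3}\right) = 1204 \left(-1\right) = -1204$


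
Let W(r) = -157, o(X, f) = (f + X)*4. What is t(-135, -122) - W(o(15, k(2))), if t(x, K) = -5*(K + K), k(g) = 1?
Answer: 1377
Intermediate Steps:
o(X, f) = 4*X + 4*f (o(X, f) = (X + f)*4 = 4*X + 4*f)
t(x, K) = -10*K
t(-135, -122) - W(o(15, k(2))) = -10*(-122) - 1*(-157) = 1220 + 157 = 1377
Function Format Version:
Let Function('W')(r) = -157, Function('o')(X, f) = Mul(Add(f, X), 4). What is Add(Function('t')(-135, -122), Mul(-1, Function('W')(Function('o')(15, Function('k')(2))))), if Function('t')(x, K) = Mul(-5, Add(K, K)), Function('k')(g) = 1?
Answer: 1377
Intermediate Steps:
Function('o')(X, f) = Add(Mul(4, X), Mul(4, f)) (Function('o')(X, f) = Mul(Add(X, f), 4) = Add(Mul(4, X), Mul(4, f)))
Function('t')(x, K) = Mul(-10, K) (Function('t')(x, K) = Mul(-5, Mul(2, K)) = Mul(-10, K))
Add(Function('t')(-135, -122), Mul(-1, Function('W')(Function('o')(15, Function('k')(2))))) = Add(Mul(-10, -122), Mul(-1, -157)) = Add(1220, 157) = 1377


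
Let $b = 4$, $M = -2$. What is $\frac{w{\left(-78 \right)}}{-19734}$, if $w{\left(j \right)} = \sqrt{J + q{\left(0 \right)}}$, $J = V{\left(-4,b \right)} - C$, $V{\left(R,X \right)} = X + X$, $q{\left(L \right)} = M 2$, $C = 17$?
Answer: $- \frac{i \sqrt{13}}{19734} \approx - 0.00018271 i$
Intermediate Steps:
$q{\left(L \right)} = -4$ ($q{\left(L \right)} = \left(-2\right) 2 = -4$)
$V{\left(R,X \right)} = 2 X$
$J = -9$ ($J = 2 \cdot 4 - 17 = 8 - 17 = -9$)
$w{\left(j \right)} = i \sqrt{13}$ ($w{\left(j \right)} = \sqrt{-9 - 4} = \sqrt{-13} = i \sqrt{13}$)
$\frac{w{\left(-78 \right)}}{-19734} = \frac{i \sqrt{13}}{-19734} = i \sqrt{13} \left(- \frac{1}{19734}\right) = - \frac{i \sqrt{13}}{19734}$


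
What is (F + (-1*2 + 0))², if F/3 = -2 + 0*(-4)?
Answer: 64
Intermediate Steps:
F = -6 (F = 3*(-2 + 0*(-4)) = 3*(-2 + 0) = 3*(-2) = -6)
(F + (-1*2 + 0))² = (-6 + (-1*2 + 0))² = (-6 + (-2 + 0))² = (-6 - 2)² = (-8)² = 64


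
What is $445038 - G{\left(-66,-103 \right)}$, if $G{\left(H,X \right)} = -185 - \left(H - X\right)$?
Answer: $445260$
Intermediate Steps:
$G{\left(H,X \right)} = -185 + X - H$
$445038 - G{\left(-66,-103 \right)} = 445038 - \left(-185 - 103 - -66\right) = 445038 - \left(-185 - 103 + 66\right) = 445038 - -222 = 445038 + 222 = 445260$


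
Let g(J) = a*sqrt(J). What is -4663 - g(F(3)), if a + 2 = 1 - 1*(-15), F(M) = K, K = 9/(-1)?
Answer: -4663 - 42*I ≈ -4663.0 - 42.0*I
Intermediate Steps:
K = -9 (K = 9*(-1) = -9)
F(M) = -9
a = 14 (a = -2 + (1 - 1*(-15)) = -2 + (1 + 15) = -2 + 16 = 14)
g(J) = 14*sqrt(J)
-4663 - g(F(3)) = -4663 - 14*sqrt(-9) = -4663 - 14*3*I = -4663 - 42*I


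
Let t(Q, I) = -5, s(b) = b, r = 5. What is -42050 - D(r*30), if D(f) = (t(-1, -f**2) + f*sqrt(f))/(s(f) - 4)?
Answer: -6139295/146 - 375*sqrt(6)/73 ≈ -42063.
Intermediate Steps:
D(f) = (-5 + f**(3/2))/(-4 + f) (D(f) = (-5 + f*sqrt(f))/(f - 4) = (-5 + f**(3/2))/(-4 + f))
-42050 - D(r*30) = -42050 - (-5 + (5*30)**(3/2))/(-4 + 5*30) = -42050 - (-5 + 150**(3/2))/(-4 + 150) = -42050 - (-5 + 750*sqrt(6))/146 = -42050 - (-5/146 + 375*sqrt(6)/73) = -42050 + (5/146 - 375*sqrt(6)/73) = -6139295/146 - 375*sqrt(6)/73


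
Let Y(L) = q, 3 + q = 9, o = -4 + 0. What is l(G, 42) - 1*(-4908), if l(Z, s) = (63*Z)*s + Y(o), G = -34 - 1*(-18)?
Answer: -37422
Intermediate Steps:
o = -4
q = 6 (q = -3 + 9 = 6)
Y(L) = 6
G = -16 (G = -34 + 18 = -16)
l(Z, s) = 6 + 63*Z*s (l(Z, s) = (63*Z)*s + 6 = 63*Z*s + 6 = 6 + 63*Z*s)
l(G, 42) - 1*(-4908) = (6 + 63*(-16)*42) - 1*(-4908) = (6 - 42336) + 4908 = -42330 + 4908 = -37422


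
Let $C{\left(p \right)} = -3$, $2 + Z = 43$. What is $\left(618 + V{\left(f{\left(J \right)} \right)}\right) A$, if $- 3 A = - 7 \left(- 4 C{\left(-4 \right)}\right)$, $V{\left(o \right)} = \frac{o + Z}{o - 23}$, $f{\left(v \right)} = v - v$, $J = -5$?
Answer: $\frac{396844}{23} \approx 17254.0$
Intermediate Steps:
$Z = 41$ ($Z = -2 + 43 = 41$)
$f{\left(v \right)} = 0$
$V{\left(o \right)} = \frac{41 + o}{-23 + o}$ ($V{\left(o \right)} = \frac{o + 41}{o - 23} = \frac{41 + o}{-23 + o}$)
$A = 28$ ($A = - \frac{\left(-7\right) \left(\left(-4\right) \left(-3\right)\right)}{3} = - \frac{\left(-7\right) 12}{3} = \left(- \frac{1}{3}\right) \left(-84\right) = 28$)
$\left(618 + V{\left(f{\left(J \right)} \right)}\right) A = \left(618 + \frac{41 + 0}{-23 + 0}\right) 28 = \left(618 + \frac{1}{-23} \cdot 41\right) 28 = \left(618 - \frac{41}{23}\right) 28 = \frac{14173}{23} \cdot 28 = \frac{396844}{23}$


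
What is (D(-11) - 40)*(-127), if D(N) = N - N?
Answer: 5080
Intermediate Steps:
D(N) = 0
(D(-11) - 40)*(-127) = (0 - 40)*(-127) = -40*(-127) = 5080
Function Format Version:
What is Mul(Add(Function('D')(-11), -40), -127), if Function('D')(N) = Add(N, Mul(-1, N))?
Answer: 5080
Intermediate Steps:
Function('D')(N) = 0
Mul(Add(Function('D')(-11), -40), -127) = Mul(Add(0, -40), -127) = Mul(-40, -127) = 5080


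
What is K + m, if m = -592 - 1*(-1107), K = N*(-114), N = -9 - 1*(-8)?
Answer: 629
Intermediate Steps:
N = -1 (N = -9 + 8 = -1)
K = 114 (K = -1*(-114) = 114)
m = 515 (m = -592 + 1107 = 515)
K + m = 114 + 515 = 629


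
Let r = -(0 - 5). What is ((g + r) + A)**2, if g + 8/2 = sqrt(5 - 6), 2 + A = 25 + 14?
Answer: (38 + I)**2 ≈ 1443.0 + 76.0*I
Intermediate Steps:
A = 37 (A = -2 + (25 + 14) = -2 + 39 = 37)
g = -4 + I (g = -4 + sqrt(5 - 6) = -4 + sqrt(-1) = -4 + I ≈ -4.0 + 1.0*I)
r = 5 (r = -1*(-5) = 5)
((g + r) + A)**2 = (((-4 + I) + 5) + 37)**2 = ((1 + I) + 37)**2 = (38 + I)**2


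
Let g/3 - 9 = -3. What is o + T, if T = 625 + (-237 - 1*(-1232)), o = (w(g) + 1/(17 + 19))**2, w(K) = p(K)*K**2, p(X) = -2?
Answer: 546248449/1296 ≈ 4.2149e+5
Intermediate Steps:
g = 18 (g = 27 + 3*(-3) = 27 - 9 = 18)
w(K) = -2*K**2
o = 544148929/1296 (o = (-2*18**2 + 1/(17 + 19))**2 = (-2*324 + 1/36)**2 = (-648 + 1/36)**2 = (-23327/36)**2 = 544148929/1296 ≈ 4.1987e+5)
T = 1620 (T = 625 + (-237 + 1232) = 625 + 995 = 1620)
o + T = 544148929/1296 + 1620 = 546248449/1296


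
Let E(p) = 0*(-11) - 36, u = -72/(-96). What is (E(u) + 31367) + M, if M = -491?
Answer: 30840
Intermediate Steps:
u = ¾ (u = -72*(-1/96) = ¾ ≈ 0.75000)
E(p) = -36 (E(p) = 0 - 36 = -36)
(E(u) + 31367) + M = (-36 + 31367) - 491 = 31331 - 491 = 30840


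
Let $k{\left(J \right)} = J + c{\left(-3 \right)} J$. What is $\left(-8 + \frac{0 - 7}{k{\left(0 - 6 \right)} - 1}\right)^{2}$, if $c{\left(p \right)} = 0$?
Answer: $49$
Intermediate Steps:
$k{\left(J \right)} = J$ ($k{\left(J \right)} = J + 0 J = J + 0 = J$)
$\left(-8 + \frac{0 - 7}{k{\left(0 - 6 \right)} - 1}\right)^{2} = \left(-8 + \frac{0 - 7}{\left(0 - 6\right) - 1}\right)^{2} = \left(-8 - \frac{7}{\left(0 - 6\right) - 1}\right)^{2} = \left(-8 - \frac{7}{-6 - 1}\right)^{2} = \left(-8 - \frac{7}{-7}\right)^{2} = \left(-8 - -1\right)^{2} = \left(-8 + 1\right)^{2} = \left(-7\right)^{2} = 49$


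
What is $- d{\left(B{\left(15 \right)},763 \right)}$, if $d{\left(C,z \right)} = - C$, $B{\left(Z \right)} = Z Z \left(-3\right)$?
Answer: $-675$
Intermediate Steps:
$B{\left(Z \right)} = - 3 Z^{2}$ ($B{\left(Z \right)} = Z^{2} \left(-3\right) = - 3 Z^{2}$)
$- d{\left(B{\left(15 \right)},763 \right)} = - \left(-1\right) \left(- 3 \cdot 15^{2}\right) = - \left(-1\right) \left(\left(-3\right) 225\right) = - \left(-1\right) \left(-675\right) = \left(-1\right) 675 = -675$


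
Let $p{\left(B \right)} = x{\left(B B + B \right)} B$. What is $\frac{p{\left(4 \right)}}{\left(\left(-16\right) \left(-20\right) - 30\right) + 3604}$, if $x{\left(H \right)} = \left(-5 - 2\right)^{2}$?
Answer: $\frac{98}{1947} \approx 0.050334$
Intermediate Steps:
$x{\left(H \right)} = 49$ ($x{\left(H \right)} = \left(-7\right)^{2} = 49$)
$p{\left(B \right)} = 49 B$
$\frac{p{\left(4 \right)}}{\left(\left(-16\right) \left(-20\right) - 30\right) + 3604} = \frac{49 \cdot 4}{\left(\left(-16\right) \left(-20\right) - 30\right) + 3604} = \frac{196}{\left(320 - 30\right) + 3604} = \frac{196}{290 + 3604} = \frac{196}{3894} = 196 \cdot \frac{1}{3894} = \frac{98}{1947}$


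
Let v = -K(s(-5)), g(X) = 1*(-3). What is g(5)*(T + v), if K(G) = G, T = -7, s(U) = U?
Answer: 6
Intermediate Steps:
g(X) = -3
v = 5 (v = -1*(-5) = 5)
g(5)*(T + v) = -3*(-7 + 5) = -3*(-2) = 6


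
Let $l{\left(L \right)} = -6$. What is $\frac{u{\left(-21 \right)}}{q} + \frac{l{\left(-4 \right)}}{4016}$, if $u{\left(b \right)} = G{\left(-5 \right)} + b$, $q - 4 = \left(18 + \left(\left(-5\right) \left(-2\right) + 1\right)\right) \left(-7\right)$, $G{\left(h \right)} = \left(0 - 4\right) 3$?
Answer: $\frac{65667}{399592} \approx 0.16434$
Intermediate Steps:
$G{\left(h \right)} = -12$ ($G{\left(h \right)} = \left(-4\right) 3 = -12$)
$q = -199$ ($q = 4 + \left(18 + \left(\left(-5\right) \left(-2\right) + 1\right)\right) \left(-7\right) = 4 + \left(18 + \left(10 + 1\right)\right) \left(-7\right) = 4 + \left(18 + 11\right) \left(-7\right) = 4 + 29 \left(-7\right) = 4 - 203 = -199$)
$u{\left(b \right)} = -12 + b$
$\frac{u{\left(-21 \right)}}{q} + \frac{l{\left(-4 \right)}}{4016} = \frac{-12 - 21}{-199} - \frac{6}{4016} = \left(-33\right) \left(- \frac{1}{199}\right) - \frac{3}{2008} = \frac{33}{199} - \frac{3}{2008} = \frac{65667}{399592}$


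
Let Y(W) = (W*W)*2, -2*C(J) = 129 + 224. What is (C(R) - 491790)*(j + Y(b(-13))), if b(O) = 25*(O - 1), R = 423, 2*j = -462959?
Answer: -26606532253/4 ≈ -6.6516e+9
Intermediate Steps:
j = -462959/2 (j = (1/2)*(-462959) = -462959/2 ≈ -2.3148e+5)
C(J) = -353/2 (C(J) = -(129 + 224)/2 = -1/2*353 = -353/2)
b(O) = -25 + 25*O (b(O) = 25*(-1 + O) = -25 + 25*O)
Y(W) = 2*W**2 (Y(W) = W**2*2 = 2*W**2)
(C(R) - 491790)*(j + Y(b(-13))) = (-353/2 - 491790)*(-462959/2 + 2*(-25 + 25*(-13))**2) = -983933*(-462959/2 + 2*(-25 - 325)**2)/2 = -983933*(-462959/2 + 2*(-350)**2)/2 = -983933*(-462959/2 + 2*122500)/2 = -983933*(-462959/2 + 245000)/2 = -983933/2*27041/2 = -26606532253/4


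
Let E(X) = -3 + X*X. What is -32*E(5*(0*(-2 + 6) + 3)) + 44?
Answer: -7060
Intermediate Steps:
E(X) = -3 + X²
-32*E(5*(0*(-2 + 6) + 3)) + 44 = -32*(-3 + (5*(0*(-2 + 6) + 3))²) + 44 = -32*(-3 + (5*(0*4 + 3))²) + 44 = -32*(-3 + (5*(0 + 3))²) + 44 = -32*(-3 + (5*3)²) + 44 = -32*(-3 + 15²) + 44 = -32*(-3 + 225) + 44 = -32*222 + 44 = -7104 + 44 = -7060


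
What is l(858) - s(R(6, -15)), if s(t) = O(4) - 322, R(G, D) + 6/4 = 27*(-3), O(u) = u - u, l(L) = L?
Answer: 1180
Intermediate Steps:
O(u) = 0
R(G, D) = -165/2 (R(G, D) = -3/2 + 27*(-3) = -3/2 - 81 = -165/2)
s(t) = -322 (s(t) = 0 - 322 = -322)
l(858) - s(R(6, -15)) = 858 - 1*(-322) = 858 + 322 = 1180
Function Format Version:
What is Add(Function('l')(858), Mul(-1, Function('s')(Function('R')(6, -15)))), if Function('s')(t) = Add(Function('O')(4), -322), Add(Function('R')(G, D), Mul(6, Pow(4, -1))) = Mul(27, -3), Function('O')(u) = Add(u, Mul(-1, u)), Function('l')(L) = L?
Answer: 1180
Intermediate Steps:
Function('O')(u) = 0
Function('R')(G, D) = Rational(-165, 2) (Function('R')(G, D) = Add(Rational(-3, 2), Mul(27, -3)) = Add(Rational(-3, 2), -81) = Rational(-165, 2))
Function('s')(t) = -322 (Function('s')(t) = Add(0, -322) = -322)
Add(Function('l')(858), Mul(-1, Function('s')(Function('R')(6, -15)))) = Add(858, Mul(-1, -322)) = Add(858, 322) = 1180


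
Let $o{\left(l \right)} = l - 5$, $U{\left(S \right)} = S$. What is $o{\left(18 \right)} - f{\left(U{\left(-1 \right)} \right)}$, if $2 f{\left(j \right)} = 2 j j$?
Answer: $12$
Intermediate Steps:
$f{\left(j \right)} = j^{2}$ ($f{\left(j \right)} = \frac{2 j j}{2} = \frac{2 j^{2}}{2} = j^{2}$)
$o{\left(l \right)} = -5 + l$ ($o{\left(l \right)} = l - 5 = -5 + l$)
$o{\left(18 \right)} - f{\left(U{\left(-1 \right)} \right)} = \left(-5 + 18\right) - \left(-1\right)^{2} = 13 - 1 = 12$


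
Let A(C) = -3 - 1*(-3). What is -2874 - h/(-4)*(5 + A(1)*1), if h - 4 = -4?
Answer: -2874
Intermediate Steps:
h = 0 (h = 4 - 4 = 0)
A(C) = 0 (A(C) = -3 + 3 = 0)
-2874 - h/(-4)*(5 + A(1)*1) = -2874 - 0/(-4)*(5 + 0*1) = -2874 - 0*(-¼)*(5 + 0) = -2874 - 0*5 = -2874 - 1*0 = -2874 + 0 = -2874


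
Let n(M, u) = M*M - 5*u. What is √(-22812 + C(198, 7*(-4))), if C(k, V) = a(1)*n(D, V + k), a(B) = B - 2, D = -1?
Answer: I*√21963 ≈ 148.2*I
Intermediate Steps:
a(B) = -2 + B
n(M, u) = M² - 5*u
C(k, V) = -1 + 5*V + 5*k (C(k, V) = (-2 + 1)*((-1)² - 5*(V + k)) = -(1 + (-5*V - 5*k)) = -(1 - 5*V - 5*k) = -1 + 5*V + 5*k)
√(-22812 + C(198, 7*(-4))) = √(-22812 + (-1 + 5*(7*(-4)) + 5*198)) = √(-22812 + (-1 + 5*(-28) + 990)) = √(-22812 + (-1 - 140 + 990)) = √(-22812 + 849) = √(-21963) = I*√21963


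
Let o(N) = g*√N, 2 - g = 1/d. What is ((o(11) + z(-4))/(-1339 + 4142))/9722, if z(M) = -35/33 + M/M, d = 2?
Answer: -1/449637639 + 3*√11/54501532 ≈ 1.8034e-7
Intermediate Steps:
z(M) = -2/33 (z(M) = -35*1/33 + 1 = -35/33 + 1 = -2/33)
g = 3/2 (g = 2 - 1/2 = 2 - 1*½ = 2 - ½ = 3/2 ≈ 1.5000)
o(N) = 3*√N/2
((o(11) + z(-4))/(-1339 + 4142))/9722 = ((3*√11/2 - 2/33)/(-1339 + 4142))/9722 = ((-2/33 + 3*√11/2)/2803)*(1/9722) = ((-2/33 + 3*√11/2)*(1/2803))*(1/9722) = (-2/92499 + 3*√11/5606)*(1/9722) = -1/449637639 + 3*√11/54501532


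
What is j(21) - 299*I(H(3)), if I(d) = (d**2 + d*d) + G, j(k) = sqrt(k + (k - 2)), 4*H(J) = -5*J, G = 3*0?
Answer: -67275/8 + 2*sqrt(10) ≈ -8403.0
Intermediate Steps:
G = 0
H(J) = -5*J/4 (H(J) = (-5*J)/4 = -5*J/4)
j(k) = sqrt(-2 + 2*k) (j(k) = sqrt(k + (-2 + k)) = sqrt(-2 + 2*k))
I(d) = 2*d**2 (I(d) = (d**2 + d*d) + 0 = (d**2 + d**2) + 0 = 2*d**2 + 0 = 2*d**2)
j(21) - 299*I(H(3)) = sqrt(-2 + 2*21) - 598*(-5/4*3)**2 = sqrt(-2 + 42) - 598*(-15/4)**2 = sqrt(40) - 598*225/16 = 2*sqrt(10) - 299*225/8 = 2*sqrt(10) - 67275/8 = -67275/8 + 2*sqrt(10)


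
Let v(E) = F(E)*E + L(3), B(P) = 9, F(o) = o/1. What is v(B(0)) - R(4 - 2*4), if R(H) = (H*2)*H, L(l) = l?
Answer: 52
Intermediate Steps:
F(o) = o (F(o) = o*1 = o)
R(H) = 2*H² (R(H) = (2*H)*H = 2*H²)
v(E) = 3 + E² (v(E) = E*E + 3 = E² + 3 = 3 + E²)
v(B(0)) - R(4 - 2*4) = (3 + 9²) - 2*(4 - 2*4)² = (3 + 81) - 2*(4 - 8)² = 84 - 2*(-4)² = 84 - 2*16 = 84 - 1*32 = 84 - 32 = 52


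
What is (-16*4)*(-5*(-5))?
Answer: -1600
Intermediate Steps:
(-16*4)*(-5*(-5)) = -64*25 = -1600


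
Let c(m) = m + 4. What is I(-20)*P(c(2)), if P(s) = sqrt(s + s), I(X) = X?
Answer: -40*sqrt(3) ≈ -69.282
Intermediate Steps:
c(m) = 4 + m
P(s) = sqrt(2)*sqrt(s) (P(s) = sqrt(2*s) = sqrt(2)*sqrt(s))
I(-20)*P(c(2)) = -20*sqrt(2)*sqrt(4 + 2) = -20*sqrt(2)*sqrt(6) = -40*sqrt(3)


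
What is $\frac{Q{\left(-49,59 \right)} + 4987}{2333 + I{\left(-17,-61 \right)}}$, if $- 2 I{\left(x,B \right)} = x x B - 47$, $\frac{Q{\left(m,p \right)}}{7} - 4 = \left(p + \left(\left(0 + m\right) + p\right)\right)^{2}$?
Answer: $\frac{38342}{11171} \approx 3.4323$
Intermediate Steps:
$Q{\left(m,p \right)} = 28 + 7 \left(m + 2 p\right)^{2}$ ($Q{\left(m,p \right)} = 28 + 7 \left(p + \left(\left(0 + m\right) + p\right)\right)^{2} = 28 + 7 \left(p + \left(m + p\right)\right)^{2} = 28 + 7 \left(m + 2 p\right)^{2}$)
$I{\left(x,B \right)} = \frac{47}{2} - \frac{B x^{2}}{2}$ ($I{\left(x,B \right)} = - \frac{x x B - 47}{2} = - \frac{x^{2} B - 47}{2} = - \frac{B x^{2} - 47}{2} = - \frac{-47 + B x^{2}}{2} = \frac{47}{2} - \frac{B x^{2}}{2}$)
$\frac{Q{\left(-49,59 \right)} + 4987}{2333 + I{\left(-17,-61 \right)}} = \frac{\left(28 + 7 \left(-49 + 2 \cdot 59\right)^{2}\right) + 4987}{2333 - \left(- \frac{47}{2} - \frac{61 \left(-17\right)^{2}}{2}\right)} = \frac{\left(28 + 7 \left(-49 + 118\right)^{2}\right) + 4987}{2333 - \left(- \frac{47}{2} - \frac{17629}{2}\right)} = \frac{\left(28 + 7 \cdot 69^{2}\right) + 4987}{2333 + \left(\frac{47}{2} + \frac{17629}{2}\right)} = \frac{\left(28 + 7 \cdot 4761\right) + 4987}{2333 + 8838} = \frac{\left(28 + 33327\right) + 4987}{11171} = \left(33355 + 4987\right) \frac{1}{11171} = 38342 \cdot \frac{1}{11171} = \frac{38342}{11171}$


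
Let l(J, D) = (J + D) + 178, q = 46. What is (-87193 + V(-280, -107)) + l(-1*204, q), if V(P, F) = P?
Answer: -87453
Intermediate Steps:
l(J, D) = 178 + D + J (l(J, D) = (D + J) + 178 = 178 + D + J)
(-87193 + V(-280, -107)) + l(-1*204, q) = (-87193 - 280) + (178 + 46 - 1*204) = -87473 + (178 + 46 - 204) = -87473 + 20 = -87453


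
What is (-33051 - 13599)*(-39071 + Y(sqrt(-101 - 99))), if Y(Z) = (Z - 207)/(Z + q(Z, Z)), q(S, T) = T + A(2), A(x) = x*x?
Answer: 61971345025/34 - 8124875*I*sqrt(2)/34 ≈ 1.8227e+9 - 3.3795e+5*I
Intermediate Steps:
A(x) = x**2
q(S, T) = 4 + T (q(S, T) = T + 2**2 = T + 4 = 4 + T)
Y(Z) = (-207 + Z)/(4 + 2*Z) (Y(Z) = (Z - 207)/(Z + (4 + Z)) = (-207 + Z)/(4 + 2*Z))
(-33051 - 13599)*(-39071 + Y(sqrt(-101 - 99))) = (-33051 - 13599)*(-39071 + (-207 + sqrt(-101 - 99))/(2*(2 + sqrt(-101 - 99)))) = -46650*(-39071 + (-207 + sqrt(-200))/(2*(2 + sqrt(-200)))) = -46650*(-39071 + (-207 + 10*I*sqrt(2))/(2*(2 + 10*I*sqrt(2)))) = 1822662150 - 23325*(-207 + 10*I*sqrt(2))/(2 + 10*I*sqrt(2))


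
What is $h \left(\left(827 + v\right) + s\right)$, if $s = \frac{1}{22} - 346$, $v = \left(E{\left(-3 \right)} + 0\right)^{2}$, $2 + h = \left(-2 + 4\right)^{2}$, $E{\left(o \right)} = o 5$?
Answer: $\frac{15533}{11} \approx 1412.1$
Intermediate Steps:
$E{\left(o \right)} = 5 o$
$h = 2$ ($h = -2 + \left(-2 + 4\right)^{2} = -2 + 2^{2} = -2 + 4 = 2$)
$v = 225$ ($v = \left(5 \left(-3\right) + 0\right)^{2} = \left(-15 + 0\right)^{2} = \left(-15\right)^{2} = 225$)
$s = - \frac{7611}{22}$ ($s = \frac{1}{22} - 346 = - \frac{7611}{22} \approx -345.95$)
$h \left(\left(827 + v\right) + s\right) = 2 \left(\left(827 + 225\right) - \frac{7611}{22}\right) = 2 \left(1052 - \frac{7611}{22}\right) = 2 \cdot \frac{15533}{22} = \frac{15533}{11}$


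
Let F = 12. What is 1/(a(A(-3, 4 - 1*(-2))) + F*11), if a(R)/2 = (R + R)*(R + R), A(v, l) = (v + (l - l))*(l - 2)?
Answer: 1/1284 ≈ 0.00077882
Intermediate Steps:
A(v, l) = v*(-2 + l) (A(v, l) = (v + 0)*(-2 + l) = v*(-2 + l))
a(R) = 8*R**2 (a(R) = 2*((R + R)*(R + R)) = 2*((2*R)*(2*R)) = 2*(4*R**2) = 8*R**2)
1/(a(A(-3, 4 - 1*(-2))) + F*11) = 1/(8*(-3*(-2 + (4 - 1*(-2))))**2 + 12*11) = 1/(8*(-3*(-2 + (4 + 2)))**2 + 132) = 1/(8*(-3*(-2 + 6))**2 + 132) = 1/(8*(-3*4)**2 + 132) = 1/(8*(-12)**2 + 132) = 1/(8*144 + 132) = 1/(1152 + 132) = 1/1284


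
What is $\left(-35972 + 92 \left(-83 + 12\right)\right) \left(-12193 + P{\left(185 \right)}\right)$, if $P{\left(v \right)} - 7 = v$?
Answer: $510090504$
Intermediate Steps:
$P{\left(v \right)} = 7 + v$
$\left(-35972 + 92 \left(-83 + 12\right)\right) \left(-12193 + P{\left(185 \right)}\right) = \left(-35972 + 92 \left(-83 + 12\right)\right) \left(-12193 + \left(7 + 185\right)\right) = \left(-35972 + 92 \left(-71\right)\right) \left(-12193 + 192\right) = \left(-35972 - 6532\right) \left(-12001\right) = \left(-42504\right) \left(-12001\right) = 510090504$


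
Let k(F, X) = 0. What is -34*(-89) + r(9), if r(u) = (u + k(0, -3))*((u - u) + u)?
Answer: 3107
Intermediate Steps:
r(u) = u**2 (r(u) = (u + 0)*((u - u) + u) = u*(0 + u) = u*u = u**2)
-34*(-89) + r(9) = -34*(-89) + 9**2 = 3026 + 81 = 3107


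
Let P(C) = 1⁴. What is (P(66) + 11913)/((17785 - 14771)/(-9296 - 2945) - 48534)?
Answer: -72919637/297053854 ≈ -0.24548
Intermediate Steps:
P(C) = 1
(P(66) + 11913)/((17785 - 14771)/(-9296 - 2945) - 48534) = (1 + 11913)/((17785 - 14771)/(-9296 - 2945) - 48534) = 11914/(3014/(-12241) - 48534) = 11914/(3014*(-1/12241) - 48534) = 11914/(-3014/12241 - 48534) = 11914/(-594107708/12241) = 11914*(-12241/594107708) = -72919637/297053854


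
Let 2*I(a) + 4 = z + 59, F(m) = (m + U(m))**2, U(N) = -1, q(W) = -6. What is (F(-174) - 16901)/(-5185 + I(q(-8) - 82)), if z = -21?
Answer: -3431/1292 ≈ -2.6556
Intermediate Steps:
F(m) = (-1 + m)**2 (F(m) = (m - 1)**2 = (-1 + m)**2)
I(a) = 17 (I(a) = -2 + (-21 + 59)/2 = -2 + (1/2)*38 = -2 + 19 = 17)
(F(-174) - 16901)/(-5185 + I(q(-8) - 82)) = ((-1 - 174)**2 - 16901)/(-5185 + 17) = ((-175)**2 - 16901)/(-5168) = (30625 - 16901)*(-1/5168) = 13724*(-1/5168) = -3431/1292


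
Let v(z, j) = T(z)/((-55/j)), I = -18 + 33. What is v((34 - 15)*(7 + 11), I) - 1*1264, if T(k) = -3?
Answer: -13895/11 ≈ -1263.2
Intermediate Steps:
I = 15
v(z, j) = 3*j/55 (v(z, j) = -3*(-j/55) = -(-3)*j/55 = 3*j/55)
v((34 - 15)*(7 + 11), I) - 1*1264 = (3/55)*15 - 1*1264 = 9/11 - 1264 = -13895/11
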